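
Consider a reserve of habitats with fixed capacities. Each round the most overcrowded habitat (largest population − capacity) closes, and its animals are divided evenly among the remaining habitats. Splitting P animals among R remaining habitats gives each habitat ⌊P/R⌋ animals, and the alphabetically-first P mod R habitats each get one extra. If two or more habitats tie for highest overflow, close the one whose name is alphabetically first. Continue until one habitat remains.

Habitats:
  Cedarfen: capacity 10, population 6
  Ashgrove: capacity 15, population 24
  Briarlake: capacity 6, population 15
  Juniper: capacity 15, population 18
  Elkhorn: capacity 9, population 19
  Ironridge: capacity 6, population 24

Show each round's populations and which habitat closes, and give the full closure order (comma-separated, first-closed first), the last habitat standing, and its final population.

Closure order: Ironridge, Elkhorn, Ashgrove, Briarlake, Juniper
Last habitat: Cedarfen with 106 animals

Round 1: Ashgrove=24 Briarlake=15 Cedarfen=6 Elkhorn=19 Ironridge=24 Juniper=18 → close Ironridge (overflow 18)
  24÷5 = 4 each, +1 to first 4
Round 2: Ashgrove=29 Briarlake=20 Cedarfen=11 Elkhorn=24 Juniper=22 → close Elkhorn (overflow 15)
  24÷4 = 6 each, +1 to first 0
Round 3: Ashgrove=35 Briarlake=26 Cedarfen=17 Juniper=28 → close Ashgrove (overflow 20)
  35÷3 = 11 each, +1 to first 2
Round 4: Briarlake=38 Cedarfen=29 Juniper=39 → close Briarlake (overflow 32)
  38÷2 = 19 each, +1 to first 0
Round 5: Cedarfen=48 Juniper=58 → close Juniper (overflow 43)
  58÷1 = 58 each, +1 to first 0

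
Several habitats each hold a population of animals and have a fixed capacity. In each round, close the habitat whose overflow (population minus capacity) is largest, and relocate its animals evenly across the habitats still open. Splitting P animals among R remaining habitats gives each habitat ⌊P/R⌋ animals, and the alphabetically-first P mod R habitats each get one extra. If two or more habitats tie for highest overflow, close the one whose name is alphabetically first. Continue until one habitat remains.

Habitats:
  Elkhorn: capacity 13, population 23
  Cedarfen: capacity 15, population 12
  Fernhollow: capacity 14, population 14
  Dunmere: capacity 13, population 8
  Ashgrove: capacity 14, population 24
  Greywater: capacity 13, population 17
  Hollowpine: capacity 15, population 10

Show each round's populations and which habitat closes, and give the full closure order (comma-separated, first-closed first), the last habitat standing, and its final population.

Round 1: Ashgrove=24 Cedarfen=12 Dunmere=8 Elkhorn=23 Fernhollow=14 Greywater=17 Hollowpine=10 → close Ashgrove (overflow 10)
  24÷6 = 4 each, +1 to first 0
Round 2: Cedarfen=16 Dunmere=12 Elkhorn=27 Fernhollow=18 Greywater=21 Hollowpine=14 → close Elkhorn (overflow 14)
  27÷5 = 5 each, +1 to first 2
Round 3: Cedarfen=22 Dunmere=18 Fernhollow=23 Greywater=26 Hollowpine=19 → close Greywater (overflow 13)
  26÷4 = 6 each, +1 to first 2
Round 4: Cedarfen=29 Dunmere=25 Fernhollow=29 Hollowpine=25 → close Fernhollow (overflow 15)
  29÷3 = 9 each, +1 to first 2
Round 5: Cedarfen=39 Dunmere=35 Hollowpine=34 → close Cedarfen (overflow 24)
  39÷2 = 19 each, +1 to first 1
Round 6: Dunmere=55 Hollowpine=53 → close Dunmere (overflow 42)
  55÷1 = 55 each, +1 to first 0

Closure order: Ashgrove, Elkhorn, Greywater, Fernhollow, Cedarfen, Dunmere
Last habitat: Hollowpine with 108 animals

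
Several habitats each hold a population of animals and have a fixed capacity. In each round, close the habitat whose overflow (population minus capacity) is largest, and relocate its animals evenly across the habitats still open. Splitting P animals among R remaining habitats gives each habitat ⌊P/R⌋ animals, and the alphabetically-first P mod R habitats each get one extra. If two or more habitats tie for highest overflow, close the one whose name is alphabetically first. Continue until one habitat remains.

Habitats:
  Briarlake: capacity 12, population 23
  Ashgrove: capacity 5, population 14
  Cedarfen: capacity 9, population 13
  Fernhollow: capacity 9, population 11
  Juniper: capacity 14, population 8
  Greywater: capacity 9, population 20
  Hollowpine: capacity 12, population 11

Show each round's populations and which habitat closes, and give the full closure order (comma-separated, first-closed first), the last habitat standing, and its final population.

Closure order: Briarlake, Greywater, Ashgrove, Cedarfen, Fernhollow, Hollowpine
Last habitat: Juniper with 100 animals

Round 1: Ashgrove=14 Briarlake=23 Cedarfen=13 Fernhollow=11 Greywater=20 Hollowpine=11 Juniper=8 → close Briarlake (overflow 11)
  23÷6 = 3 each, +1 to first 5
Round 2: Ashgrove=18 Cedarfen=17 Fernhollow=15 Greywater=24 Hollowpine=15 Juniper=11 → close Greywater (overflow 15)
  24÷5 = 4 each, +1 to first 4
Round 3: Ashgrove=23 Cedarfen=22 Fernhollow=20 Hollowpine=20 Juniper=15 → close Ashgrove (overflow 18)
  23÷4 = 5 each, +1 to first 3
Round 4: Cedarfen=28 Fernhollow=26 Hollowpine=26 Juniper=20 → close Cedarfen (overflow 19)
  28÷3 = 9 each, +1 to first 1
Round 5: Fernhollow=36 Hollowpine=35 Juniper=29 → close Fernhollow (overflow 27)
  36÷2 = 18 each, +1 to first 0
Round 6: Hollowpine=53 Juniper=47 → close Hollowpine (overflow 41)
  53÷1 = 53 each, +1 to first 0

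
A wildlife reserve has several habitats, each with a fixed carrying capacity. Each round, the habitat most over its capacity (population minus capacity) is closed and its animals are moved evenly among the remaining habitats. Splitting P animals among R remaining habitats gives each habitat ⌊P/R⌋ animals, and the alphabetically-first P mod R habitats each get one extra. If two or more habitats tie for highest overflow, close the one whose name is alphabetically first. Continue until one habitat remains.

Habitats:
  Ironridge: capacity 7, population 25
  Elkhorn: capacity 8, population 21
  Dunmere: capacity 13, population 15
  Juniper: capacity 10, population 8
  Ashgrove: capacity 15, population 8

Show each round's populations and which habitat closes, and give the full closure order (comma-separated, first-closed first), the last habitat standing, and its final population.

Round 1: Ashgrove=8 Dunmere=15 Elkhorn=21 Ironridge=25 Juniper=8 → close Ironridge (overflow 18)
  25÷4 = 6 each, +1 to first 1
Round 2: Ashgrove=15 Dunmere=21 Elkhorn=27 Juniper=14 → close Elkhorn (overflow 19)
  27÷3 = 9 each, +1 to first 0
Round 3: Ashgrove=24 Dunmere=30 Juniper=23 → close Dunmere (overflow 17)
  30÷2 = 15 each, +1 to first 0
Round 4: Ashgrove=39 Juniper=38 → close Juniper (overflow 28)
  38÷1 = 38 each, +1 to first 0

Closure order: Ironridge, Elkhorn, Dunmere, Juniper
Last habitat: Ashgrove with 77 animals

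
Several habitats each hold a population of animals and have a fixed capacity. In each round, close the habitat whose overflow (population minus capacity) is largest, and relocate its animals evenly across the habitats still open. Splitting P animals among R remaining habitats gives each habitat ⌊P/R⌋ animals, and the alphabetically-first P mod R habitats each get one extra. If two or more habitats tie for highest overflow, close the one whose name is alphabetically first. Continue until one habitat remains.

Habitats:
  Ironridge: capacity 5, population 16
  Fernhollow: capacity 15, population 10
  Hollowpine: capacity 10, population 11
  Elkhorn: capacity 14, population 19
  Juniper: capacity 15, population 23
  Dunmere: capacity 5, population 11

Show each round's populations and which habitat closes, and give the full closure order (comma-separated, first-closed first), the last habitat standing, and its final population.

Round 1: Dunmere=11 Elkhorn=19 Fernhollow=10 Hollowpine=11 Ironridge=16 Juniper=23 → close Ironridge (overflow 11)
  16÷5 = 3 each, +1 to first 1
Round 2: Dunmere=15 Elkhorn=22 Fernhollow=13 Hollowpine=14 Juniper=26 → close Juniper (overflow 11)
  26÷4 = 6 each, +1 to first 2
Round 3: Dunmere=22 Elkhorn=29 Fernhollow=19 Hollowpine=20 → close Dunmere (overflow 17)
  22÷3 = 7 each, +1 to first 1
Round 4: Elkhorn=37 Fernhollow=26 Hollowpine=27 → close Elkhorn (overflow 23)
  37÷2 = 18 each, +1 to first 1
Round 5: Fernhollow=45 Hollowpine=45 → close Hollowpine (overflow 35)
  45÷1 = 45 each, +1 to first 0

Closure order: Ironridge, Juniper, Dunmere, Elkhorn, Hollowpine
Last habitat: Fernhollow with 90 animals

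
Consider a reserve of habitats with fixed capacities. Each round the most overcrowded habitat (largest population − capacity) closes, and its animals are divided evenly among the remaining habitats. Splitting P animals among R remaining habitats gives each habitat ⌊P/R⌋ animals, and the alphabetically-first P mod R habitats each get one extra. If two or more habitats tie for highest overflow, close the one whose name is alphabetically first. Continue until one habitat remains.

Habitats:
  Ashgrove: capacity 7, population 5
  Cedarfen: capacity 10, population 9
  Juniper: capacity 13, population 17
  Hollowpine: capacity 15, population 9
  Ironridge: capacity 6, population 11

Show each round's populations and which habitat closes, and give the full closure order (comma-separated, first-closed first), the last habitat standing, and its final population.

Closure order: Ironridge, Juniper, Ashgrove, Cedarfen
Last habitat: Hollowpine with 51 animals

Round 1: Ashgrove=5 Cedarfen=9 Hollowpine=9 Ironridge=11 Juniper=17 → close Ironridge (overflow 5)
  11÷4 = 2 each, +1 to first 3
Round 2: Ashgrove=8 Cedarfen=12 Hollowpine=12 Juniper=19 → close Juniper (overflow 6)
  19÷3 = 6 each, +1 to first 1
Round 3: Ashgrove=15 Cedarfen=18 Hollowpine=18 → close Ashgrove (overflow 8)
  15÷2 = 7 each, +1 to first 1
Round 4: Cedarfen=26 Hollowpine=25 → close Cedarfen (overflow 16)
  26÷1 = 26 each, +1 to first 0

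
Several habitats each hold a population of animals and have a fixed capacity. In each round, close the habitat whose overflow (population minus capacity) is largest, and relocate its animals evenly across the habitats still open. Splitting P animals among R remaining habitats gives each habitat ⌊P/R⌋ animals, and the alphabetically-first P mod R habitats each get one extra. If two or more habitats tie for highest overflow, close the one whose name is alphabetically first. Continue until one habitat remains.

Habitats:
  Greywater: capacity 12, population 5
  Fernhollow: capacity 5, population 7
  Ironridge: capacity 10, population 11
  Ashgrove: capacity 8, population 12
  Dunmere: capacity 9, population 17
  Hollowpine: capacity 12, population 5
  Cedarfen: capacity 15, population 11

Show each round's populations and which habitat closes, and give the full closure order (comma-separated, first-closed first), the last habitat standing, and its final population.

Closure order: Dunmere, Ashgrove, Fernhollow, Ironridge, Cedarfen, Greywater
Last habitat: Hollowpine with 68 animals

Round 1: Ashgrove=12 Cedarfen=11 Dunmere=17 Fernhollow=7 Greywater=5 Hollowpine=5 Ironridge=11 → close Dunmere (overflow 8)
  17÷6 = 2 each, +1 to first 5
Round 2: Ashgrove=15 Cedarfen=14 Fernhollow=10 Greywater=8 Hollowpine=8 Ironridge=13 → close Ashgrove (overflow 7)
  15÷5 = 3 each, +1 to first 0
Round 3: Cedarfen=17 Fernhollow=13 Greywater=11 Hollowpine=11 Ironridge=16 → close Fernhollow (overflow 8)
  13÷4 = 3 each, +1 to first 1
Round 4: Cedarfen=21 Greywater=14 Hollowpine=14 Ironridge=19 → close Ironridge (overflow 9)
  19÷3 = 6 each, +1 to first 1
Round 5: Cedarfen=28 Greywater=20 Hollowpine=20 → close Cedarfen (overflow 13)
  28÷2 = 14 each, +1 to first 0
Round 6: Greywater=34 Hollowpine=34 → close Greywater (overflow 22)
  34÷1 = 34 each, +1 to first 0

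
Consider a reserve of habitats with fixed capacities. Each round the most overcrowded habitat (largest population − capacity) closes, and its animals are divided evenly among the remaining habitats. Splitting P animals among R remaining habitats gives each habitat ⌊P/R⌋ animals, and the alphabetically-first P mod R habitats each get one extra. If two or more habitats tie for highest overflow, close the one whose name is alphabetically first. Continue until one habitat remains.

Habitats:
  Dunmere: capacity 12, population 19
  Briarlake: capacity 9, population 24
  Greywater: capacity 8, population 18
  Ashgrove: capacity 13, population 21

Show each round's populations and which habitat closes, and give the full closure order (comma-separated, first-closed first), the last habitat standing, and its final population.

Round 1: Ashgrove=21 Briarlake=24 Dunmere=19 Greywater=18 → close Briarlake (overflow 15)
  24÷3 = 8 each, +1 to first 0
Round 2: Ashgrove=29 Dunmere=27 Greywater=26 → close Greywater (overflow 18)
  26÷2 = 13 each, +1 to first 0
Round 3: Ashgrove=42 Dunmere=40 → close Ashgrove (overflow 29)
  42÷1 = 42 each, +1 to first 0

Closure order: Briarlake, Greywater, Ashgrove
Last habitat: Dunmere with 82 animals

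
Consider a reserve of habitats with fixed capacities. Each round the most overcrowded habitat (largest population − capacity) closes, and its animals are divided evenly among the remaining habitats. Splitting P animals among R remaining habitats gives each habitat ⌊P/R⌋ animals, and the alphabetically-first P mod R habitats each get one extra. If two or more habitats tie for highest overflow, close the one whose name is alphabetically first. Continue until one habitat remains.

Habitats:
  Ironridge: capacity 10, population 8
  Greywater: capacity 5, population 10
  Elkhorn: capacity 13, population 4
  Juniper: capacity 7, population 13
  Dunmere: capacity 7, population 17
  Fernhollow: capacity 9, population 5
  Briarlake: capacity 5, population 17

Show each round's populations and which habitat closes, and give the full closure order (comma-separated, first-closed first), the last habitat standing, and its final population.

Round 1: Briarlake=17 Dunmere=17 Elkhorn=4 Fernhollow=5 Greywater=10 Ironridge=8 Juniper=13 → close Briarlake (overflow 12)
  17÷6 = 2 each, +1 to first 5
Round 2: Dunmere=20 Elkhorn=7 Fernhollow=8 Greywater=13 Ironridge=11 Juniper=15 → close Dunmere (overflow 13)
  20÷5 = 4 each, +1 to first 0
Round 3: Elkhorn=11 Fernhollow=12 Greywater=17 Ironridge=15 Juniper=19 → close Greywater (overflow 12)
  17÷4 = 4 each, +1 to first 1
Round 4: Elkhorn=16 Fernhollow=16 Ironridge=19 Juniper=23 → close Juniper (overflow 16)
  23÷3 = 7 each, +1 to first 2
Round 5: Elkhorn=24 Fernhollow=24 Ironridge=26 → close Ironridge (overflow 16)
  26÷2 = 13 each, +1 to first 0
Round 6: Elkhorn=37 Fernhollow=37 → close Fernhollow (overflow 28)
  37÷1 = 37 each, +1 to first 0

Closure order: Briarlake, Dunmere, Greywater, Juniper, Ironridge, Fernhollow
Last habitat: Elkhorn with 74 animals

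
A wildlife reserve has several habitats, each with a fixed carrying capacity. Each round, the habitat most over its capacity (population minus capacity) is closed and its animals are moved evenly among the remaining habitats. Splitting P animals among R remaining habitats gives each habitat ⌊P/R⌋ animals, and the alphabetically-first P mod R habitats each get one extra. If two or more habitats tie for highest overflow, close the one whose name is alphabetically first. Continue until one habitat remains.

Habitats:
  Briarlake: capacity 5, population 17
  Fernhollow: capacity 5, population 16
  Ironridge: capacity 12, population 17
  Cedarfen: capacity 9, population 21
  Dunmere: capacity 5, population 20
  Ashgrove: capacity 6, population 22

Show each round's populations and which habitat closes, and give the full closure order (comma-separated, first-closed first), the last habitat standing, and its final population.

Closure order: Ashgrove, Dunmere, Briarlake, Cedarfen, Fernhollow
Last habitat: Ironridge with 113 animals

Round 1: Ashgrove=22 Briarlake=17 Cedarfen=21 Dunmere=20 Fernhollow=16 Ironridge=17 → close Ashgrove (overflow 16)
  22÷5 = 4 each, +1 to first 2
Round 2: Briarlake=22 Cedarfen=26 Dunmere=24 Fernhollow=20 Ironridge=21 → close Dunmere (overflow 19)
  24÷4 = 6 each, +1 to first 0
Round 3: Briarlake=28 Cedarfen=32 Fernhollow=26 Ironridge=27 → close Briarlake (overflow 23)
  28÷3 = 9 each, +1 to first 1
Round 4: Cedarfen=42 Fernhollow=35 Ironridge=36 → close Cedarfen (overflow 33)
  42÷2 = 21 each, +1 to first 0
Round 5: Fernhollow=56 Ironridge=57 → close Fernhollow (overflow 51)
  56÷1 = 56 each, +1 to first 0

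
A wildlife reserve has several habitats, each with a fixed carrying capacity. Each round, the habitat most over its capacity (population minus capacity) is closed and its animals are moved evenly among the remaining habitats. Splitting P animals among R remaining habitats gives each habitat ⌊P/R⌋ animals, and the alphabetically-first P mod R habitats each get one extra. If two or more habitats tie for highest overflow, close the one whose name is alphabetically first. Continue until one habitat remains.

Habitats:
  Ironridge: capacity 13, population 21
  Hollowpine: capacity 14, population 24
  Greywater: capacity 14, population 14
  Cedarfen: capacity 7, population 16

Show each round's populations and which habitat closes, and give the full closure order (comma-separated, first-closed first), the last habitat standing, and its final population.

Round 1: Cedarfen=16 Greywater=14 Hollowpine=24 Ironridge=21 → close Hollowpine (overflow 10)
  24÷3 = 8 each, +1 to first 0
Round 2: Cedarfen=24 Greywater=22 Ironridge=29 → close Cedarfen (overflow 17)
  24÷2 = 12 each, +1 to first 0
Round 3: Greywater=34 Ironridge=41 → close Ironridge (overflow 28)
  41÷1 = 41 each, +1 to first 0

Closure order: Hollowpine, Cedarfen, Ironridge
Last habitat: Greywater with 75 animals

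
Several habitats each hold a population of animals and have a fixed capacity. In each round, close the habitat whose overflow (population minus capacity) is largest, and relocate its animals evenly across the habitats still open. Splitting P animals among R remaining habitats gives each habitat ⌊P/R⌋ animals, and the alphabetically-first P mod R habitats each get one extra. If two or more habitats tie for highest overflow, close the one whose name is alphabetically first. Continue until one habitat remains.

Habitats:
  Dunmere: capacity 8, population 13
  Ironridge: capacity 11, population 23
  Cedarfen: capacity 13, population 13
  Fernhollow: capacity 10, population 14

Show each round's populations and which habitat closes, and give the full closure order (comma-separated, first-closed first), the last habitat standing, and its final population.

Round 1: Cedarfen=13 Dunmere=13 Fernhollow=14 Ironridge=23 → close Ironridge (overflow 12)
  23÷3 = 7 each, +1 to first 2
Round 2: Cedarfen=21 Dunmere=21 Fernhollow=21 → close Dunmere (overflow 13)
  21÷2 = 10 each, +1 to first 1
Round 3: Cedarfen=32 Fernhollow=31 → close Fernhollow (overflow 21)
  31÷1 = 31 each, +1 to first 0

Closure order: Ironridge, Dunmere, Fernhollow
Last habitat: Cedarfen with 63 animals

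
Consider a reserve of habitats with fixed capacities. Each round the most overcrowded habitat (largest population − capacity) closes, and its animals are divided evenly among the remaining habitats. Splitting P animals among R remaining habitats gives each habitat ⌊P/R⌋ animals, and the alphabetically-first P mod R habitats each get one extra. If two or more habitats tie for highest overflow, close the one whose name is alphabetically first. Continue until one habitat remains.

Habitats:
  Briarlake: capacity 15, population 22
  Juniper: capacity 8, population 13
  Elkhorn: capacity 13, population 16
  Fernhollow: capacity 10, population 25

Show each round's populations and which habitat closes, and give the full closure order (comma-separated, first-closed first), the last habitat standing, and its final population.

Round 1: Briarlake=22 Elkhorn=16 Fernhollow=25 Juniper=13 → close Fernhollow (overflow 15)
  25÷3 = 8 each, +1 to first 1
Round 2: Briarlake=31 Elkhorn=24 Juniper=21 → close Briarlake (overflow 16)
  31÷2 = 15 each, +1 to first 1
Round 3: Elkhorn=40 Juniper=36 → close Juniper (overflow 28)
  36÷1 = 36 each, +1 to first 0

Closure order: Fernhollow, Briarlake, Juniper
Last habitat: Elkhorn with 76 animals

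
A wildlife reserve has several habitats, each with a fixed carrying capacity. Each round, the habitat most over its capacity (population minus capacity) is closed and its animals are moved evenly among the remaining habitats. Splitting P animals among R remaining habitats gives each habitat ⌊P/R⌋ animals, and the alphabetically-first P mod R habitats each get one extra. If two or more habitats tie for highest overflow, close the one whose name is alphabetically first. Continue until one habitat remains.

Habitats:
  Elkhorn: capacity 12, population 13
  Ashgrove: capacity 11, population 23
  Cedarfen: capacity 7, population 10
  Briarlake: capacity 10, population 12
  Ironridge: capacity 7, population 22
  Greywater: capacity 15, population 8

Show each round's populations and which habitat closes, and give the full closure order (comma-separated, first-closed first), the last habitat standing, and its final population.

Closure order: Ironridge, Ashgrove, Briarlake, Cedarfen, Elkhorn
Last habitat: Greywater with 88 animals

Round 1: Ashgrove=23 Briarlake=12 Cedarfen=10 Elkhorn=13 Greywater=8 Ironridge=22 → close Ironridge (overflow 15)
  22÷5 = 4 each, +1 to first 2
Round 2: Ashgrove=28 Briarlake=17 Cedarfen=14 Elkhorn=17 Greywater=12 → close Ashgrove (overflow 17)
  28÷4 = 7 each, +1 to first 0
Round 3: Briarlake=24 Cedarfen=21 Elkhorn=24 Greywater=19 → close Briarlake (overflow 14)
  24÷3 = 8 each, +1 to first 0
Round 4: Cedarfen=29 Elkhorn=32 Greywater=27 → close Cedarfen (overflow 22)
  29÷2 = 14 each, +1 to first 1
Round 5: Elkhorn=47 Greywater=41 → close Elkhorn (overflow 35)
  47÷1 = 47 each, +1 to first 0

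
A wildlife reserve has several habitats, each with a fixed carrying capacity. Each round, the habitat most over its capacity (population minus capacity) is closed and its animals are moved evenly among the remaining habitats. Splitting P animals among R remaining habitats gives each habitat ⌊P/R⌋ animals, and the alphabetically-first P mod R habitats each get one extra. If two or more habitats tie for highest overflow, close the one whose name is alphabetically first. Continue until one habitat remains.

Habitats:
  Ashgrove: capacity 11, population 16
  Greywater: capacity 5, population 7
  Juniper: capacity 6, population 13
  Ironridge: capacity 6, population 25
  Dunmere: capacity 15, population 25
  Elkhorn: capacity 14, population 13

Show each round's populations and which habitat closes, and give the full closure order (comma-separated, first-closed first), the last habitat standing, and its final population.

Round 1: Ashgrove=16 Dunmere=25 Elkhorn=13 Greywater=7 Ironridge=25 Juniper=13 → close Ironridge (overflow 19)
  25÷5 = 5 each, +1 to first 0
Round 2: Ashgrove=21 Dunmere=30 Elkhorn=18 Greywater=12 Juniper=18 → close Dunmere (overflow 15)
  30÷4 = 7 each, +1 to first 2
Round 3: Ashgrove=29 Elkhorn=26 Greywater=19 Juniper=25 → close Juniper (overflow 19)
  25÷3 = 8 each, +1 to first 1
Round 4: Ashgrove=38 Elkhorn=34 Greywater=27 → close Ashgrove (overflow 27)
  38÷2 = 19 each, +1 to first 0
Round 5: Elkhorn=53 Greywater=46 → close Greywater (overflow 41)
  46÷1 = 46 each, +1 to first 0

Closure order: Ironridge, Dunmere, Juniper, Ashgrove, Greywater
Last habitat: Elkhorn with 99 animals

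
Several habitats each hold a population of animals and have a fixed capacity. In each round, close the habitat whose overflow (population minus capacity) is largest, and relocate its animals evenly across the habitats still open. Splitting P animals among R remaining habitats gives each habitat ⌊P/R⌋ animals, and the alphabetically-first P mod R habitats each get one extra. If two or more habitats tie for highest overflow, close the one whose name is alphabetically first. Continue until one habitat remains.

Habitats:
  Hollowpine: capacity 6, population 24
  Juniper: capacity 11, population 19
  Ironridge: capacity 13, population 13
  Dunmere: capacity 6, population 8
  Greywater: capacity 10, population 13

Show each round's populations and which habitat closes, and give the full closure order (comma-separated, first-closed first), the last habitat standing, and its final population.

Round 1: Dunmere=8 Greywater=13 Hollowpine=24 Ironridge=13 Juniper=19 → close Hollowpine (overflow 18)
  24÷4 = 6 each, +1 to first 0
Round 2: Dunmere=14 Greywater=19 Ironridge=19 Juniper=25 → close Juniper (overflow 14)
  25÷3 = 8 each, +1 to first 1
Round 3: Dunmere=23 Greywater=27 Ironridge=27 → close Dunmere (overflow 17)
  23÷2 = 11 each, +1 to first 1
Round 4: Greywater=39 Ironridge=38 → close Greywater (overflow 29)
  39÷1 = 39 each, +1 to first 0

Closure order: Hollowpine, Juniper, Dunmere, Greywater
Last habitat: Ironridge with 77 animals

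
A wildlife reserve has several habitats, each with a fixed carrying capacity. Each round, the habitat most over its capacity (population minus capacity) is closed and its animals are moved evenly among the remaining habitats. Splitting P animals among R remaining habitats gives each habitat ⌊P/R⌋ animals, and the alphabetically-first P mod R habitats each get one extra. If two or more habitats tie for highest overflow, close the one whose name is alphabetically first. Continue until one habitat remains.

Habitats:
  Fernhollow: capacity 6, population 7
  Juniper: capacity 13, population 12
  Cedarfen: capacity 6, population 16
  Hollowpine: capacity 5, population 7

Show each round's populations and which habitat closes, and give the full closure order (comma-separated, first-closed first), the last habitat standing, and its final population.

Round 1: Cedarfen=16 Fernhollow=7 Hollowpine=7 Juniper=12 → close Cedarfen (overflow 10)
  16÷3 = 5 each, +1 to first 1
Round 2: Fernhollow=13 Hollowpine=12 Juniper=17 → close Fernhollow (overflow 7)
  13÷2 = 6 each, +1 to first 1
Round 3: Hollowpine=19 Juniper=23 → close Hollowpine (overflow 14)
  19÷1 = 19 each, +1 to first 0

Closure order: Cedarfen, Fernhollow, Hollowpine
Last habitat: Juniper with 42 animals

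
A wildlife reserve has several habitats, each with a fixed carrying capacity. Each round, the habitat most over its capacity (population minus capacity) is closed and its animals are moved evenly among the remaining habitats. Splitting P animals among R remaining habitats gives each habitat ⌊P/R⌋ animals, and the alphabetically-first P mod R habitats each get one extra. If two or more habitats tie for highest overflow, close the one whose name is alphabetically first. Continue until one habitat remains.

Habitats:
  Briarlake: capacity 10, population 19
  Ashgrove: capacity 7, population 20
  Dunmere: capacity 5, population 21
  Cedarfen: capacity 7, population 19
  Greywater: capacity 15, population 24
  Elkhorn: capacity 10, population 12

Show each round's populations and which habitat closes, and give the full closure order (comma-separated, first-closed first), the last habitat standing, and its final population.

Round 1: Ashgrove=20 Briarlake=19 Cedarfen=19 Dunmere=21 Elkhorn=12 Greywater=24 → close Dunmere (overflow 16)
  21÷5 = 4 each, +1 to first 1
Round 2: Ashgrove=25 Briarlake=23 Cedarfen=23 Elkhorn=16 Greywater=28 → close Ashgrove (overflow 18)
  25÷4 = 6 each, +1 to first 1
Round 3: Briarlake=30 Cedarfen=29 Elkhorn=22 Greywater=34 → close Cedarfen (overflow 22)
  29÷3 = 9 each, +1 to first 2
Round 4: Briarlake=40 Elkhorn=32 Greywater=43 → close Briarlake (overflow 30)
  40÷2 = 20 each, +1 to first 0
Round 5: Elkhorn=52 Greywater=63 → close Greywater (overflow 48)
  63÷1 = 63 each, +1 to first 0

Closure order: Dunmere, Ashgrove, Cedarfen, Briarlake, Greywater
Last habitat: Elkhorn with 115 animals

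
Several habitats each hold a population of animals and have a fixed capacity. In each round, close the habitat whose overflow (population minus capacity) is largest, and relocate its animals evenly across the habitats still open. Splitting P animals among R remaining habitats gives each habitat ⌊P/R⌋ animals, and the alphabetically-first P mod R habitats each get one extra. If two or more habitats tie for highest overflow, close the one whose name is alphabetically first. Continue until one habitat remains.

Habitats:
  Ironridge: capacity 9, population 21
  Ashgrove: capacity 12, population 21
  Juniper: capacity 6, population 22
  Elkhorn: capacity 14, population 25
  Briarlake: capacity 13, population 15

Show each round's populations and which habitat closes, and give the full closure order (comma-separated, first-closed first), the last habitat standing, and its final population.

Closure order: Juniper, Ironridge, Ashgrove, Elkhorn
Last habitat: Briarlake with 104 animals

Round 1: Ashgrove=21 Briarlake=15 Elkhorn=25 Ironridge=21 Juniper=22 → close Juniper (overflow 16)
  22÷4 = 5 each, +1 to first 2
Round 2: Ashgrove=27 Briarlake=21 Elkhorn=30 Ironridge=26 → close Ironridge (overflow 17)
  26÷3 = 8 each, +1 to first 2
Round 3: Ashgrove=36 Briarlake=30 Elkhorn=38 → close Ashgrove (overflow 24)
  36÷2 = 18 each, +1 to first 0
Round 4: Briarlake=48 Elkhorn=56 → close Elkhorn (overflow 42)
  56÷1 = 56 each, +1 to first 0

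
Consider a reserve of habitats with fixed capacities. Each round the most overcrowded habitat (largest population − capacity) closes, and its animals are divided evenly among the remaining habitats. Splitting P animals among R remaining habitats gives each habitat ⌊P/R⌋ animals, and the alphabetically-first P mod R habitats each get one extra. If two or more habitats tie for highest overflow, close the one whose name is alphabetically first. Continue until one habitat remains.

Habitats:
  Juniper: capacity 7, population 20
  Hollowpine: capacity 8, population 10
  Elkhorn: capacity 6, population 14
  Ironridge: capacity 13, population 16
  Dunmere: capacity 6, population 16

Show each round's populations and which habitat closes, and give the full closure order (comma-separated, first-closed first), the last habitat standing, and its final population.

Closure order: Juniper, Dunmere, Elkhorn, Ironridge
Last habitat: Hollowpine with 76 animals

Round 1: Dunmere=16 Elkhorn=14 Hollowpine=10 Ironridge=16 Juniper=20 → close Juniper (overflow 13)
  20÷4 = 5 each, +1 to first 0
Round 2: Dunmere=21 Elkhorn=19 Hollowpine=15 Ironridge=21 → close Dunmere (overflow 15)
  21÷3 = 7 each, +1 to first 0
Round 3: Elkhorn=26 Hollowpine=22 Ironridge=28 → close Elkhorn (overflow 20)
  26÷2 = 13 each, +1 to first 0
Round 4: Hollowpine=35 Ironridge=41 → close Ironridge (overflow 28)
  41÷1 = 41 each, +1 to first 0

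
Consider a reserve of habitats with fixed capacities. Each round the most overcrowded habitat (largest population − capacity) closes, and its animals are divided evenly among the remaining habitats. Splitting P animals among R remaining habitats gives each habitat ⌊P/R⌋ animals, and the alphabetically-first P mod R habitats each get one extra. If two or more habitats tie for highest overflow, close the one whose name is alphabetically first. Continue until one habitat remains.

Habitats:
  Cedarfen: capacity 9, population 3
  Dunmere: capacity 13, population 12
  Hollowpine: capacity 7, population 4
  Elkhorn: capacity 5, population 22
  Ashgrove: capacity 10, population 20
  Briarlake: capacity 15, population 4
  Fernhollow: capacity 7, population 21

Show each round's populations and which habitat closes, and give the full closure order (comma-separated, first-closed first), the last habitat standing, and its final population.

Closure order: Elkhorn, Fernhollow, Ashgrove, Dunmere, Hollowpine, Cedarfen
Last habitat: Briarlake with 86 animals

Round 1: Ashgrove=20 Briarlake=4 Cedarfen=3 Dunmere=12 Elkhorn=22 Fernhollow=21 Hollowpine=4 → close Elkhorn (overflow 17)
  22÷6 = 3 each, +1 to first 4
Round 2: Ashgrove=24 Briarlake=8 Cedarfen=7 Dunmere=16 Fernhollow=24 Hollowpine=7 → close Fernhollow (overflow 17)
  24÷5 = 4 each, +1 to first 4
Round 3: Ashgrove=29 Briarlake=13 Cedarfen=12 Dunmere=21 Hollowpine=11 → close Ashgrove (overflow 19)
  29÷4 = 7 each, +1 to first 1
Round 4: Briarlake=21 Cedarfen=19 Dunmere=28 Hollowpine=18 → close Dunmere (overflow 15)
  28÷3 = 9 each, +1 to first 1
Round 5: Briarlake=31 Cedarfen=28 Hollowpine=27 → close Hollowpine (overflow 20)
  27÷2 = 13 each, +1 to first 1
Round 6: Briarlake=45 Cedarfen=41 → close Cedarfen (overflow 32)
  41÷1 = 41 each, +1 to first 0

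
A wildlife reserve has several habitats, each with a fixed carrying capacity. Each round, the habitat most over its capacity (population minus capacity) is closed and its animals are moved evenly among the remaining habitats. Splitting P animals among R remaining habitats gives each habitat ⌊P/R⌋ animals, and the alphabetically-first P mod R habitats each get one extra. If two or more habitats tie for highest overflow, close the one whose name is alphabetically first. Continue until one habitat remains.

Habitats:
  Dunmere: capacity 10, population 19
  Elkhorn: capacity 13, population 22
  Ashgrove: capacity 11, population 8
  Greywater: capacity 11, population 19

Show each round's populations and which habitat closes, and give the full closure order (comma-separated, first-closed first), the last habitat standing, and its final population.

Closure order: Dunmere, Elkhorn, Greywater
Last habitat: Ashgrove with 68 animals

Round 1: Ashgrove=8 Dunmere=19 Elkhorn=22 Greywater=19 → close Dunmere (overflow 9)
  19÷3 = 6 each, +1 to first 1
Round 2: Ashgrove=15 Elkhorn=28 Greywater=25 → close Elkhorn (overflow 15)
  28÷2 = 14 each, +1 to first 0
Round 3: Ashgrove=29 Greywater=39 → close Greywater (overflow 28)
  39÷1 = 39 each, +1 to first 0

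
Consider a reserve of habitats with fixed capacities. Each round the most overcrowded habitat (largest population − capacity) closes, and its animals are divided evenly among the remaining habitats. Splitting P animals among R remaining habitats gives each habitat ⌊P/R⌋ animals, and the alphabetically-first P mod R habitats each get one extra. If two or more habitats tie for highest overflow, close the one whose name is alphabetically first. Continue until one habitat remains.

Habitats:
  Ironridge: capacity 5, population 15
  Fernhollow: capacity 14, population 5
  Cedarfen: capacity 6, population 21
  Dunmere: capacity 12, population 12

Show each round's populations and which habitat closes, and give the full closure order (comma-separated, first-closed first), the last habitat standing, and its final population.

Round 1: Cedarfen=21 Dunmere=12 Fernhollow=5 Ironridge=15 → close Cedarfen (overflow 15)
  21÷3 = 7 each, +1 to first 0
Round 2: Dunmere=19 Fernhollow=12 Ironridge=22 → close Ironridge (overflow 17)
  22÷2 = 11 each, +1 to first 0
Round 3: Dunmere=30 Fernhollow=23 → close Dunmere (overflow 18)
  30÷1 = 30 each, +1 to first 0

Closure order: Cedarfen, Ironridge, Dunmere
Last habitat: Fernhollow with 53 animals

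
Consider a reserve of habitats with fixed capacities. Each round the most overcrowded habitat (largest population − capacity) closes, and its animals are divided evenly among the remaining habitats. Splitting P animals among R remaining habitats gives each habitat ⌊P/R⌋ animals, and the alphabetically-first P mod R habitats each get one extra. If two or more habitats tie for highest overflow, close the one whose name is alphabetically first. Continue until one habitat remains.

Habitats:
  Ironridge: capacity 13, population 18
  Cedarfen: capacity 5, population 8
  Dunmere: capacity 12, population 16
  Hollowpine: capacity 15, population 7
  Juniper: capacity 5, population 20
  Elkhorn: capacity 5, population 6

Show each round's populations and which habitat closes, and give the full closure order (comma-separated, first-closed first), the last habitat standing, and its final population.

Round 1: Cedarfen=8 Dunmere=16 Elkhorn=6 Hollowpine=7 Ironridge=18 Juniper=20 → close Juniper (overflow 15)
  20÷5 = 4 each, +1 to first 0
Round 2: Cedarfen=12 Dunmere=20 Elkhorn=10 Hollowpine=11 Ironridge=22 → close Ironridge (overflow 9)
  22÷4 = 5 each, +1 to first 2
Round 3: Cedarfen=18 Dunmere=26 Elkhorn=15 Hollowpine=16 → close Dunmere (overflow 14)
  26÷3 = 8 each, +1 to first 2
Round 4: Cedarfen=27 Elkhorn=24 Hollowpine=24 → close Cedarfen (overflow 22)
  27÷2 = 13 each, +1 to first 1
Round 5: Elkhorn=38 Hollowpine=37 → close Elkhorn (overflow 33)
  38÷1 = 38 each, +1 to first 0

Closure order: Juniper, Ironridge, Dunmere, Cedarfen, Elkhorn
Last habitat: Hollowpine with 75 animals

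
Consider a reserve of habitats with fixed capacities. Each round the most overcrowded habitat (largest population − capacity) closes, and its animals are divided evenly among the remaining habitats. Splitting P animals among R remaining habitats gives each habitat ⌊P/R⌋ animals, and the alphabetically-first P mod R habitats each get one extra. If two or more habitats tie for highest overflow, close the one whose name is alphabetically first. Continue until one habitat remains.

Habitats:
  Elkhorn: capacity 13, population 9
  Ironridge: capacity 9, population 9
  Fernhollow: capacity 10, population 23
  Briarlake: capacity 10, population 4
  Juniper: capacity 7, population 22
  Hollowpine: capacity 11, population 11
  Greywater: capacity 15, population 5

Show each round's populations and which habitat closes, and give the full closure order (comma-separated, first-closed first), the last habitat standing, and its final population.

Closure order: Juniper, Fernhollow, Hollowpine, Ironridge, Elkhorn, Briarlake
Last habitat: Greywater with 83 animals

Round 1: Briarlake=4 Elkhorn=9 Fernhollow=23 Greywater=5 Hollowpine=11 Ironridge=9 Juniper=22 → close Juniper (overflow 15)
  22÷6 = 3 each, +1 to first 4
Round 2: Briarlake=8 Elkhorn=13 Fernhollow=27 Greywater=9 Hollowpine=14 Ironridge=12 → close Fernhollow (overflow 17)
  27÷5 = 5 each, +1 to first 2
Round 3: Briarlake=14 Elkhorn=19 Greywater=14 Hollowpine=19 Ironridge=17 → close Hollowpine (overflow 8)
  19÷4 = 4 each, +1 to first 3
Round 4: Briarlake=19 Elkhorn=24 Greywater=19 Ironridge=21 → close Ironridge (overflow 12)
  21÷3 = 7 each, +1 to first 0
Round 5: Briarlake=26 Elkhorn=31 Greywater=26 → close Elkhorn (overflow 18)
  31÷2 = 15 each, +1 to first 1
Round 6: Briarlake=42 Greywater=41 → close Briarlake (overflow 32)
  42÷1 = 42 each, +1 to first 0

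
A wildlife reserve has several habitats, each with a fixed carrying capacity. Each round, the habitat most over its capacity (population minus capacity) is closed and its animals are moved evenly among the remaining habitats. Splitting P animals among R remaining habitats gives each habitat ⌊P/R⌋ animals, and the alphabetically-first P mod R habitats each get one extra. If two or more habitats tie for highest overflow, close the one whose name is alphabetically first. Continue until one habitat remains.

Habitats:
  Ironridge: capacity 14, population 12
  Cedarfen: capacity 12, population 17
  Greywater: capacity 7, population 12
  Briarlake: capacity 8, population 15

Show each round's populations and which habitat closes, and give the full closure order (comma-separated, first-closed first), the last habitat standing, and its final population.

Round 1: Briarlake=15 Cedarfen=17 Greywater=12 Ironridge=12 → close Briarlake (overflow 7)
  15÷3 = 5 each, +1 to first 0
Round 2: Cedarfen=22 Greywater=17 Ironridge=17 → close Cedarfen (overflow 10)
  22÷2 = 11 each, +1 to first 0
Round 3: Greywater=28 Ironridge=28 → close Greywater (overflow 21)
  28÷1 = 28 each, +1 to first 0

Closure order: Briarlake, Cedarfen, Greywater
Last habitat: Ironridge with 56 animals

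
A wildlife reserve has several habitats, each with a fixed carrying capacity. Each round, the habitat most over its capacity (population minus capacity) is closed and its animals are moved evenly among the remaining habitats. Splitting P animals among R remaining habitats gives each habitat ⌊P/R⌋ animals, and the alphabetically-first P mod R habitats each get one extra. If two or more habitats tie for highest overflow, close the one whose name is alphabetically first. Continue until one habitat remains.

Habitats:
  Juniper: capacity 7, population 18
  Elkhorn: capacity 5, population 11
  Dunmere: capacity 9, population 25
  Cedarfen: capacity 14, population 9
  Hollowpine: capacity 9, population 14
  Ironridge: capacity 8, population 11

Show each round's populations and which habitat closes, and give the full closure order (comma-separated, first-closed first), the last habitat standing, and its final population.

Closure order: Dunmere, Juniper, Elkhorn, Hollowpine, Ironridge
Last habitat: Cedarfen with 88 animals

Round 1: Cedarfen=9 Dunmere=25 Elkhorn=11 Hollowpine=14 Ironridge=11 Juniper=18 → close Dunmere (overflow 16)
  25÷5 = 5 each, +1 to first 0
Round 2: Cedarfen=14 Elkhorn=16 Hollowpine=19 Ironridge=16 Juniper=23 → close Juniper (overflow 16)
  23÷4 = 5 each, +1 to first 3
Round 3: Cedarfen=20 Elkhorn=22 Hollowpine=25 Ironridge=21 → close Elkhorn (overflow 17)
  22÷3 = 7 each, +1 to first 1
Round 4: Cedarfen=28 Hollowpine=32 Ironridge=28 → close Hollowpine (overflow 23)
  32÷2 = 16 each, +1 to first 0
Round 5: Cedarfen=44 Ironridge=44 → close Ironridge (overflow 36)
  44÷1 = 44 each, +1 to first 0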